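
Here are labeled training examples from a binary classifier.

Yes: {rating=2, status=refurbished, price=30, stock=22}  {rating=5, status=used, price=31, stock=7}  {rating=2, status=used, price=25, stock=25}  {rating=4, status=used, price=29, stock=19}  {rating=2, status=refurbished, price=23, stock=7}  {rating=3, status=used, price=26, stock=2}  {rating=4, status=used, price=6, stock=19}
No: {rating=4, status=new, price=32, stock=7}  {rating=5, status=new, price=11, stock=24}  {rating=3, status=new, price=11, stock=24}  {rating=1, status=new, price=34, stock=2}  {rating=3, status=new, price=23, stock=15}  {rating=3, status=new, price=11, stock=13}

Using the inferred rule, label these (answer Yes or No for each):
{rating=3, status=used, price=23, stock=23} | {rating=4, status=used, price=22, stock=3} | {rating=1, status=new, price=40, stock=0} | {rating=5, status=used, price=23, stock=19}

Yes, Yes, No, Yes

The classifier is using: status is not new.
{rating=3, status=used, price=23, stock=23}: status is used — passes, so Yes.
{rating=4, status=used, price=22, stock=3}: status is used — passes, so Yes.
{rating=1, status=new, price=40, stock=0}: status is new — lacks this property, so No.
{rating=5, status=used, price=23, stock=19}: status is used — passes, so Yes.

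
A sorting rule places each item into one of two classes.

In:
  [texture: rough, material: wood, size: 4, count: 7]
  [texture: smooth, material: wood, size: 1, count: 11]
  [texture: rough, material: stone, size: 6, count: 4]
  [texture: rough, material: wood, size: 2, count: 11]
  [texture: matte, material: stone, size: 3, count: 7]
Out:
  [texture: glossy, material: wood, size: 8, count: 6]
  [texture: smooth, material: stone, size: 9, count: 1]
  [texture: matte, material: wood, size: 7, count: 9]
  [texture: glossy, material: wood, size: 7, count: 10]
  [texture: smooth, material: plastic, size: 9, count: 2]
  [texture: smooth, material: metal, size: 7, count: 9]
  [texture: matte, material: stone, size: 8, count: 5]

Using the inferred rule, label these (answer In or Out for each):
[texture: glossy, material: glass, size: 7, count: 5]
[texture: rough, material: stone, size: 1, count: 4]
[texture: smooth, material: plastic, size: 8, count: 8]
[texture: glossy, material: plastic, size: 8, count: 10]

The simplest hypothesis consistent with all the labels is: size ≤ 6.
[texture: glossy, material: glass, size: 7, count: 5] → size = 7 → Out. [texture: rough, material: stone, size: 1, count: 4] → size = 1 → In. [texture: smooth, material: plastic, size: 8, count: 8] → size = 8 → Out. [texture: glossy, material: plastic, size: 8, count: 10] → size = 8 → Out.

Out, In, Out, Out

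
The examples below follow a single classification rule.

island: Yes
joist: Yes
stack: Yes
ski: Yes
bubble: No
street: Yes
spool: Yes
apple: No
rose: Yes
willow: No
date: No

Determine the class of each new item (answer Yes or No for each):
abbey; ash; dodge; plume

No, Yes, No, No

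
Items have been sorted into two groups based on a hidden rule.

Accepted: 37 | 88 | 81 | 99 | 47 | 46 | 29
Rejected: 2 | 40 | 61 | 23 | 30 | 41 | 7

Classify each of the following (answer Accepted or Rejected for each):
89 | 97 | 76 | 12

Accepted, Accepted, Accepted, Rejected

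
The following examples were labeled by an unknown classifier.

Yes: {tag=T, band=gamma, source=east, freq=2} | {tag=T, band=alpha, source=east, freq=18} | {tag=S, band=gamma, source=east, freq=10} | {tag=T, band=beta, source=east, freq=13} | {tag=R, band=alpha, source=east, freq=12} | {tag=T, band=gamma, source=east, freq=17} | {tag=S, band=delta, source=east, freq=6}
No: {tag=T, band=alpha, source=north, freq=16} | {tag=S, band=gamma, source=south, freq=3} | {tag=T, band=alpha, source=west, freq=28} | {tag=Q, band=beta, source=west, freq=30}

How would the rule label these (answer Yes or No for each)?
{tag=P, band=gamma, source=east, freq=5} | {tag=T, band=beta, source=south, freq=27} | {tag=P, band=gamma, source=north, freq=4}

Yes, No, No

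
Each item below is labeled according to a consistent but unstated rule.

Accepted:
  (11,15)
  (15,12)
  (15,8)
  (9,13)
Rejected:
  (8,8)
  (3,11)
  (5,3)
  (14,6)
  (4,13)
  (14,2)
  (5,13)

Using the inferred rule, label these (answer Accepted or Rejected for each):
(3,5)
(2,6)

Rejected, Rejected

The simplest hypothesis consistent with all the labels is: sum ≥ 22.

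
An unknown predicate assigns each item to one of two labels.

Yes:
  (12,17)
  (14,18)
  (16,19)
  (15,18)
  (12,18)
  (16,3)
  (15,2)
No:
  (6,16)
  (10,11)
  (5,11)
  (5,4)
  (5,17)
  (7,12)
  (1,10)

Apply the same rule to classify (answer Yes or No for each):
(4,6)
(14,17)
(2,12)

No, Yes, No

Rule: first ≥ 11. This holds for each 'Yes' example and fails for each 'No' one.
No: (4,6), since first 4.
Yes: (14,17), since first 14.
No: (2,12), since first 2.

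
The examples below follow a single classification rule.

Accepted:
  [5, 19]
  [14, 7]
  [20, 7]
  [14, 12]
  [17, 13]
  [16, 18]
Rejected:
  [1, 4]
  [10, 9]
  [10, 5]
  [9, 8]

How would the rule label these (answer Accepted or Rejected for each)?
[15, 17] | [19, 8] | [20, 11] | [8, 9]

Accepted, Accepted, Accepted, Rejected

A rule that fits every label: sum ≥ 21 — true of each 'Accepted' example, false of each 'Rejected' one.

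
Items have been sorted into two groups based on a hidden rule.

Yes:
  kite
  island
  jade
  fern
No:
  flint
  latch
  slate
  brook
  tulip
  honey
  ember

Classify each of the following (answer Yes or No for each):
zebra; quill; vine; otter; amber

Looking at the examples, the only property every 'Yes' case has and every 'No' case lacks is: even length.
zebra — length 5, hence No.
quill — length 5, hence No.
vine — length 4, hence Yes.
otter — length 5, hence No.
amber — length 5, hence No.

No, No, Yes, No, No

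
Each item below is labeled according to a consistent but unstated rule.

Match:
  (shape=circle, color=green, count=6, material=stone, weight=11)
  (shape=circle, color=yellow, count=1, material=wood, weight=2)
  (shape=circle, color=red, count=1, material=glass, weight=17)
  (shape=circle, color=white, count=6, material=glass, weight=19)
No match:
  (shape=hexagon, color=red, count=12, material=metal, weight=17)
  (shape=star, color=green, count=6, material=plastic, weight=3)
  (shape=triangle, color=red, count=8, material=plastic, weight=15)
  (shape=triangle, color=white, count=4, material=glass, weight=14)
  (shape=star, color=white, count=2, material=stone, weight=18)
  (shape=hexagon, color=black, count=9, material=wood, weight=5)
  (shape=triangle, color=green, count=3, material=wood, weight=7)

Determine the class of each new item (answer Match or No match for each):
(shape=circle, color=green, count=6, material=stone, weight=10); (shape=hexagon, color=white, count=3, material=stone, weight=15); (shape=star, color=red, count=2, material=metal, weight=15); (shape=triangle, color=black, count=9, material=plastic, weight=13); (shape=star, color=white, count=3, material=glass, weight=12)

Match, No match, No match, No match, No match

The pattern is that an item is 'Match' exactly when: shape is circle.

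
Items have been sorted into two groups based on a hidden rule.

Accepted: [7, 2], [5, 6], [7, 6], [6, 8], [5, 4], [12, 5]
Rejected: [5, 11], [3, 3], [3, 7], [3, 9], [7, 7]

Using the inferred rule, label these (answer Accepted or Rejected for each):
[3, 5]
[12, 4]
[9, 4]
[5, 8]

The distinguishing property — product is even — holds for all the 'Accepted' cases and none of the 'Rejected' cases.
Rejected: [3, 5], since 3·5 = 15.
Accepted: [12, 4], since 12·4 = 48.
Accepted: [9, 4], since 9·4 = 36.
Accepted: [5, 8], since 5·8 = 40.

Rejected, Accepted, Accepted, Accepted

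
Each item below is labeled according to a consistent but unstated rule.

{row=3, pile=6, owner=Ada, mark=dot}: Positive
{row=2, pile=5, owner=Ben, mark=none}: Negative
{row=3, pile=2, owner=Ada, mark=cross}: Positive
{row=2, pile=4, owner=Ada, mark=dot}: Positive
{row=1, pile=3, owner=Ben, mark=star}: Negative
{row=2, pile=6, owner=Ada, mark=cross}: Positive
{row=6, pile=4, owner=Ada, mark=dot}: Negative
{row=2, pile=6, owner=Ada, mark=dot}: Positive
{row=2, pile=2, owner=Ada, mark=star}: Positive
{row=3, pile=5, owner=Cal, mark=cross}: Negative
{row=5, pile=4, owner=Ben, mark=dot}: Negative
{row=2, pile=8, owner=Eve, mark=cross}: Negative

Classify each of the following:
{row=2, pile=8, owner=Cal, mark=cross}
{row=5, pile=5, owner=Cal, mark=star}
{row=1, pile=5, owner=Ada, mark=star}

Negative, Negative, Positive

The pattern is that an item is 'Positive' exactly when: owner is Ada AND row ≤ 3.
{row=2, pile=8, owner=Cal, mark=cross} — owner is Cal, row = 2, hence Negative.
{row=5, pile=5, owner=Cal, mark=star} — owner is Cal, row = 5, hence Negative.
{row=1, pile=5, owner=Ada, mark=star} — owner is Ada, row = 1, hence Positive.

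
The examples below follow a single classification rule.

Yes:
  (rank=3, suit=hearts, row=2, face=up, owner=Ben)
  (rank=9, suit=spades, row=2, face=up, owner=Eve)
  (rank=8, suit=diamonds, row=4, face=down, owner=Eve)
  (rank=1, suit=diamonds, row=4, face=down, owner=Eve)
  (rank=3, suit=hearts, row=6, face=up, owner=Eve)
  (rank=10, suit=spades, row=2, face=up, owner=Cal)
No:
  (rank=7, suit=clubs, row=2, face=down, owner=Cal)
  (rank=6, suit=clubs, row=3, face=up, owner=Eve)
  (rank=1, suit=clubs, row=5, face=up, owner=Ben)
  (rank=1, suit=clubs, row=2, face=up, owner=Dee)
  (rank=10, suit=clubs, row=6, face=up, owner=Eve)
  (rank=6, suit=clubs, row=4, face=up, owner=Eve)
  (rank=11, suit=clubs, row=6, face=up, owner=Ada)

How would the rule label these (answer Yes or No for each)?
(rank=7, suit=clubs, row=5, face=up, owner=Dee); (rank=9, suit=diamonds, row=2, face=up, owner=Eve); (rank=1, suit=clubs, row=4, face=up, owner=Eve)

'Yes' ⟺ suit is not clubs.
(rank=7, suit=clubs, row=5, face=up, owner=Dee): suit is clubs, does not satisfy this → No. (rank=9, suit=diamonds, row=2, face=up, owner=Eve): suit is diamonds, qualifies → Yes. (rank=1, suit=clubs, row=4, face=up, owner=Eve): suit is clubs, does not satisfy this → No.

No, Yes, No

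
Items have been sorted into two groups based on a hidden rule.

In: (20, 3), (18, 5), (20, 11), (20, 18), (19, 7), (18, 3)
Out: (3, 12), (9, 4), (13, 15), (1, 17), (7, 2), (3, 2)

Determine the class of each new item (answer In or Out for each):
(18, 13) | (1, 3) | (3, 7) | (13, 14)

A rule that fits every label: first ≥ 15 — true of each 'In' example, false of each 'Out' one.
In: (18, 13), since first 18.
Out: (1, 3), since first 1.
Out: (3, 7), since first 3.
Out: (13, 14), since first 13.

In, Out, Out, Out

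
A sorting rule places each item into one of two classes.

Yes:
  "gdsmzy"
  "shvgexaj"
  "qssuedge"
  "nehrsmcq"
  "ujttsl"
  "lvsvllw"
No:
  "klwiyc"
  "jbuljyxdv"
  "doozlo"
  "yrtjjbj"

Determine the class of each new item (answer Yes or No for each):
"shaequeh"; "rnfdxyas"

Yes, Yes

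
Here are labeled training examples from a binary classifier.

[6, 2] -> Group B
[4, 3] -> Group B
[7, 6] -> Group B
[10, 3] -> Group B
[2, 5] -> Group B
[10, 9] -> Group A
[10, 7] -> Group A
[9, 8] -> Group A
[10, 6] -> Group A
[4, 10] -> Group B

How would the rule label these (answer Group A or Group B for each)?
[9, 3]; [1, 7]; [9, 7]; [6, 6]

Group B, Group B, Group A, Group B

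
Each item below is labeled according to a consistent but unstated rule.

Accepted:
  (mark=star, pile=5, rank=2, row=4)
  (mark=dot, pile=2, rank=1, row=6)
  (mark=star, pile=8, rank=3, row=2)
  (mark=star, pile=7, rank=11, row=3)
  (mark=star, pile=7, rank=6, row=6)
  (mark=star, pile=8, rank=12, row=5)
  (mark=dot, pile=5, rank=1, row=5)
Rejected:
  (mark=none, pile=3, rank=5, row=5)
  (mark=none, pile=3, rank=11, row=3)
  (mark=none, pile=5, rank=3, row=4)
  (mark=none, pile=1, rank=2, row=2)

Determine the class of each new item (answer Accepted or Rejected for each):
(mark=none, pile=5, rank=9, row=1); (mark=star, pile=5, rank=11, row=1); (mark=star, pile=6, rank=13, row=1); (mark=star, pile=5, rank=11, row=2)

The distinguishing property — mark is not none — holds for all the 'Accepted' cases and none of the 'Rejected' cases.
(mark=none, pile=5, rank=9, row=1) → mark is none → Rejected. (mark=star, pile=5, rank=11, row=1) → mark is star → Accepted. (mark=star, pile=6, rank=13, row=1) → mark is star → Accepted. (mark=star, pile=5, rank=11, row=2) → mark is star → Accepted.

Rejected, Accepted, Accepted, Accepted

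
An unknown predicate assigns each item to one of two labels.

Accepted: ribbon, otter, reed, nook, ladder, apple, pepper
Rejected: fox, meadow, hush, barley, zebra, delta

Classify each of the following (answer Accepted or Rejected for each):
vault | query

The classifier is using: has a double letter.

Rejected, Rejected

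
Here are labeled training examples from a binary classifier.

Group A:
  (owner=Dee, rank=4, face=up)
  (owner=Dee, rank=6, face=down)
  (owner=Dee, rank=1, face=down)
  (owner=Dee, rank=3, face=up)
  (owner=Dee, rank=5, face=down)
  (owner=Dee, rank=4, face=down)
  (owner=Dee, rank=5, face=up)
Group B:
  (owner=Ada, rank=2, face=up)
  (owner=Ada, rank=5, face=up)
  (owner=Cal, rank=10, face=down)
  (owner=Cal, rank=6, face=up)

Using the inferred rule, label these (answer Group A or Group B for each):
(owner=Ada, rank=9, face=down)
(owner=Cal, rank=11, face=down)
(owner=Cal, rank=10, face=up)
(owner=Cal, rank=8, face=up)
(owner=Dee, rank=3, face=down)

Rule: owner is Dee. This holds for each 'Group A' example and fails for each 'Group B' one.
(owner=Ada, rank=9, face=down): owner is Ada — lacks this property, so Group B.
(owner=Cal, rank=11, face=down): owner is Cal — lacks this property, so Group B.
(owner=Cal, rank=10, face=up): owner is Cal — lacks this property, so Group B.
(owner=Cal, rank=8, face=up): owner is Cal — lacks this property, so Group B.
(owner=Dee, rank=3, face=down): owner is Dee — meets the rule, so Group A.

Group B, Group B, Group B, Group B, Group A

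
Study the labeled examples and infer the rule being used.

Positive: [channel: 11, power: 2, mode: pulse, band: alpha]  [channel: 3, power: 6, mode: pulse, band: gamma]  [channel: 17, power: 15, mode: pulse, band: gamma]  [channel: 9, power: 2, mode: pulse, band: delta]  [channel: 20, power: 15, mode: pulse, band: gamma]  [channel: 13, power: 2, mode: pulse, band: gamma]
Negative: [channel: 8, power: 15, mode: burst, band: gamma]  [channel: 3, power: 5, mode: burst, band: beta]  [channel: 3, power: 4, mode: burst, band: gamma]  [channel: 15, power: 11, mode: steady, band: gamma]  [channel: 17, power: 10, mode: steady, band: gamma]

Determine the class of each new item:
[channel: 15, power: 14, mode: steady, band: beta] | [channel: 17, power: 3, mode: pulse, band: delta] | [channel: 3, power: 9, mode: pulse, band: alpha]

Negative, Positive, Positive

The rule appears to be: mode is pulse.
[channel: 15, power: 14, mode: steady, band: beta] — mode is steady, hence Negative. [channel: 17, power: 3, mode: pulse, band: delta] — mode is pulse, hence Positive. [channel: 3, power: 9, mode: pulse, band: alpha] — mode is pulse, hence Positive.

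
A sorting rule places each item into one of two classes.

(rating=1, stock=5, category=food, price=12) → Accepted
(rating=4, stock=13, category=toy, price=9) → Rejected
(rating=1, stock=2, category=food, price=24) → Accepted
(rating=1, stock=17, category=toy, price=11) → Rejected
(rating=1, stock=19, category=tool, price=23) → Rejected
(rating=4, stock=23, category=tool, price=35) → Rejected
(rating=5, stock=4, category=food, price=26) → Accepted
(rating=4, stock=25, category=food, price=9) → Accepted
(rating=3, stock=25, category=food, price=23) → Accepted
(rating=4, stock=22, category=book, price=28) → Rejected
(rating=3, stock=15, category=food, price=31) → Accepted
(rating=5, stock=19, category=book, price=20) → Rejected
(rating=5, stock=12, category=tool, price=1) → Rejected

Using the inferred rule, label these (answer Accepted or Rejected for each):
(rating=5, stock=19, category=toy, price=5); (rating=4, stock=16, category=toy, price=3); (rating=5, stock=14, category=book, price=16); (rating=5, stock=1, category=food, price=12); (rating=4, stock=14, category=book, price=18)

Rule: category is food. This holds for each 'Accepted' example and fails for each 'Rejected' one.
(rating=5, stock=19, category=toy, price=5): Rejected (category is toy). (rating=4, stock=16, category=toy, price=3): Rejected (category is toy). (rating=5, stock=14, category=book, price=16): Rejected (category is book). (rating=5, stock=1, category=food, price=12): Accepted (category is food). (rating=4, stock=14, category=book, price=18): Rejected (category is book).

Rejected, Rejected, Rejected, Accepted, Rejected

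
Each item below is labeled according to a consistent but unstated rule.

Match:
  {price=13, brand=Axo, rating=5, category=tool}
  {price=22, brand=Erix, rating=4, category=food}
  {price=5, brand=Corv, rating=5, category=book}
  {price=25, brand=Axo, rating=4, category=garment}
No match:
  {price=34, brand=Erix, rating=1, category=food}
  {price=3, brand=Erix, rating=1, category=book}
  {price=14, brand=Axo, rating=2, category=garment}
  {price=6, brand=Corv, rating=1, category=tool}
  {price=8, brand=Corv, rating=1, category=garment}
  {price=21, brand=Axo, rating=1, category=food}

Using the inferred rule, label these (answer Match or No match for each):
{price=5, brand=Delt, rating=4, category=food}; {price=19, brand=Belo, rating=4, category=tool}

Match, Match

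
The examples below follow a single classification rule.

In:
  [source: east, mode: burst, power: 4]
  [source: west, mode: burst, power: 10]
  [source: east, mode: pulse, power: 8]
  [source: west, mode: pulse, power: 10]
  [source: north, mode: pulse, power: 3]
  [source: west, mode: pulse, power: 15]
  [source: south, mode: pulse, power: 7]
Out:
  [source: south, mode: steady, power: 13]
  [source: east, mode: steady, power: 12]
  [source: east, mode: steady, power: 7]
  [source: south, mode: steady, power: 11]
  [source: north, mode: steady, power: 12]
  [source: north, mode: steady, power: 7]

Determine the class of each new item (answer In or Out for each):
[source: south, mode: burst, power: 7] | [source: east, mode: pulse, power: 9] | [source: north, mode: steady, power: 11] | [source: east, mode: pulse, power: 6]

Looking at the examples, the only property every 'In' case has and every 'Out' case lacks is: mode is not steady.
[source: south, mode: burst, power: 7] → mode is burst → In.
[source: east, mode: pulse, power: 9] → mode is pulse → In.
[source: north, mode: steady, power: 11] → mode is steady → Out.
[source: east, mode: pulse, power: 6] → mode is pulse → In.

In, In, Out, In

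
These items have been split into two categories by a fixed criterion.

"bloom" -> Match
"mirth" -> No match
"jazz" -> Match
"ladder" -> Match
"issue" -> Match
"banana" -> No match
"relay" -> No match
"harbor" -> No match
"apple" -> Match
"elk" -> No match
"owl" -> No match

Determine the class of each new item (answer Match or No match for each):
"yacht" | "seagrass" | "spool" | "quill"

No match, Match, Match, Match

Checking candidate rules against both groups, what survives is: has a double letter.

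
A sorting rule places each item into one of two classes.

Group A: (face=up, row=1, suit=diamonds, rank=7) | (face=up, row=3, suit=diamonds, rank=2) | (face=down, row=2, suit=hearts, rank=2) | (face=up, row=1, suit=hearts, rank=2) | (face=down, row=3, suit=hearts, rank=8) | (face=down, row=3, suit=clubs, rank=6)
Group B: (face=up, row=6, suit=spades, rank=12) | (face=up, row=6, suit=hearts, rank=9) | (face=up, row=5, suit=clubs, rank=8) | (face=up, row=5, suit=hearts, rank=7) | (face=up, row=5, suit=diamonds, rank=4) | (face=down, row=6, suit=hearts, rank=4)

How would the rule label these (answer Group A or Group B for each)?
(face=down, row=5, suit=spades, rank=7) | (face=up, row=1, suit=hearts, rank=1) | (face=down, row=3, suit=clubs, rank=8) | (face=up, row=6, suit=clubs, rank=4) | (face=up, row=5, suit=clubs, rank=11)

Group B, Group A, Group A, Group B, Group B

The pattern is that an item is 'Group A' exactly when: row ≤ 3.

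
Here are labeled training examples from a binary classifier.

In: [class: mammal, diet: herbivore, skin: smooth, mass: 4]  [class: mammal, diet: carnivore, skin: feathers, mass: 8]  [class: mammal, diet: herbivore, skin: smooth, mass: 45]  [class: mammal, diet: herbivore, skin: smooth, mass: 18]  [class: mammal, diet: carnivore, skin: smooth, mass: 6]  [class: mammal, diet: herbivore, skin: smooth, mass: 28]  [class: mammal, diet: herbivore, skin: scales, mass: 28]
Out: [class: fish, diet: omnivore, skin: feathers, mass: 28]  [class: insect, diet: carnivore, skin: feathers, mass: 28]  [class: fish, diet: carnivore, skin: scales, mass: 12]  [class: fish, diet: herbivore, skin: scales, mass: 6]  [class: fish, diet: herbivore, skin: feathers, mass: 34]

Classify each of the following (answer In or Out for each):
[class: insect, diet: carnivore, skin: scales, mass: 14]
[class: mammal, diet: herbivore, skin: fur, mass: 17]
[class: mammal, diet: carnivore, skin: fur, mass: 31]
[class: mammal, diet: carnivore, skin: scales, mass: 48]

Out, In, In, In

The pattern is that an item is 'In' exactly when: class is mammal.
Out: [class: insect, diet: carnivore, skin: scales, mass: 14], since class is insect. In: [class: mammal, diet: herbivore, skin: fur, mass: 17], since class is mammal. In: [class: mammal, diet: carnivore, skin: fur, mass: 31], since class is mammal. In: [class: mammal, diet: carnivore, skin: scales, mass: 48], since class is mammal.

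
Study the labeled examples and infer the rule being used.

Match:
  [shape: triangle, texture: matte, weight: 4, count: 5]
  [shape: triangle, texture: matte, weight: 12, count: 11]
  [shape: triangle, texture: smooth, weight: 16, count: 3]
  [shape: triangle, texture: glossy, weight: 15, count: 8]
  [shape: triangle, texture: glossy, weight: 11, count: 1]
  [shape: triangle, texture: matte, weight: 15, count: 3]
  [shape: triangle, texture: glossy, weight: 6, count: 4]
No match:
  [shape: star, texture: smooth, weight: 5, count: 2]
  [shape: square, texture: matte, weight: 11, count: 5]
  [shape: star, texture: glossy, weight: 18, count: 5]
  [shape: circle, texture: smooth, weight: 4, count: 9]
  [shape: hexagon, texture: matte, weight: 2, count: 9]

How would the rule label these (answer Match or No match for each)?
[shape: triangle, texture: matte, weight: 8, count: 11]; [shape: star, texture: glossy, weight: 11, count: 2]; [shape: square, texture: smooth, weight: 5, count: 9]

Match, No match, No match

The rule appears to be: shape is triangle.
[shape: triangle, texture: matte, weight: 8, count: 11] — shape is triangle, hence Match. [shape: star, texture: glossy, weight: 11, count: 2] — shape is star, hence No match. [shape: square, texture: smooth, weight: 5, count: 9] — shape is square, hence No match.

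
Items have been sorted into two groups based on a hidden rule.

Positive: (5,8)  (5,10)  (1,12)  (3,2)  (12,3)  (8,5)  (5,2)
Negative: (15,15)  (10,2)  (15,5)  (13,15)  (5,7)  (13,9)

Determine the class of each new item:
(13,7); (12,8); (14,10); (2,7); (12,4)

'Positive' ⟺ sum is odd.

Negative, Negative, Negative, Positive, Negative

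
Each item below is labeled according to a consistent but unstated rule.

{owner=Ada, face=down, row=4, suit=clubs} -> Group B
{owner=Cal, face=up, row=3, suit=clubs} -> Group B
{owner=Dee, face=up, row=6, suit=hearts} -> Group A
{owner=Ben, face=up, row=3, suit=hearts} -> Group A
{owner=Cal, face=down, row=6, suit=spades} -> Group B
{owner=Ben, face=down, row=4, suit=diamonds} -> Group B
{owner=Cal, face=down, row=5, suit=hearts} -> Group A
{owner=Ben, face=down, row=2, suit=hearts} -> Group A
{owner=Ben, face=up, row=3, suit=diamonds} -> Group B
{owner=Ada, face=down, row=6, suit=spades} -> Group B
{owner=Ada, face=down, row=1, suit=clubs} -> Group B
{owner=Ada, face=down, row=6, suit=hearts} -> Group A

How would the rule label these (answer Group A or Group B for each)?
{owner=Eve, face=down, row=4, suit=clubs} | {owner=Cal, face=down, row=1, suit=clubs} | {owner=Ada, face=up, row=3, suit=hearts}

Group B, Group B, Group A

A rule that fits every label: suit is hearts — true of each 'Group A' example, false of each 'Group B' one.
{owner=Eve, face=down, row=4, suit=clubs}: suit is clubs, does not fit → Group B.
{owner=Cal, face=down, row=1, suit=clubs}: suit is clubs, does not fit → Group B.
{owner=Ada, face=up, row=3, suit=hearts}: suit is hearts, satisfies this → Group A.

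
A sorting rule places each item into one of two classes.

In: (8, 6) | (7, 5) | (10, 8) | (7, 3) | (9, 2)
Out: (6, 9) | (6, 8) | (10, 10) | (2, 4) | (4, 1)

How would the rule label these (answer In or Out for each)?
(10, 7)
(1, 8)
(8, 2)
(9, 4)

'In' ⟺ first > second AND sum ≥ 6.
(10, 7): In (10 > 7, 10+7 = 17). (1, 8): Out (1 < 8, 1+8 = 9). (8, 2): In (8 > 2, 8+2 = 10). (9, 4): In (9 > 4, 9+4 = 13).

In, Out, In, In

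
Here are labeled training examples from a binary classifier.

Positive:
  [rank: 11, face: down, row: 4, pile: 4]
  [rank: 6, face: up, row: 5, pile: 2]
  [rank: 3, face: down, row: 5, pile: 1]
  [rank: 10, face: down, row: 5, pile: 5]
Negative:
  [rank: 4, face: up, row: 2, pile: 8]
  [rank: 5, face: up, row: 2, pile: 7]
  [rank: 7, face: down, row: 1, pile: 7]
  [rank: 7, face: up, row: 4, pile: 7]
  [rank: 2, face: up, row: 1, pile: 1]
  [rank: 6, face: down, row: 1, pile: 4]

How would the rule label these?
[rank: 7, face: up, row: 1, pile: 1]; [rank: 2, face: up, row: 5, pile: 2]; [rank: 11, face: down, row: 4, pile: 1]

Negative, Positive, Positive

Every 'Positive' example satisfies: pile ≤ 5 AND row ≥ 2. None of the 'Negative' examples do.
[rank: 7, face: up, row: 1, pile: 1]: Negative (pile = 1, row = 1).
[rank: 2, face: up, row: 5, pile: 2]: Positive (pile = 2, row = 5).
[rank: 11, face: down, row: 4, pile: 1]: Positive (pile = 1, row = 4).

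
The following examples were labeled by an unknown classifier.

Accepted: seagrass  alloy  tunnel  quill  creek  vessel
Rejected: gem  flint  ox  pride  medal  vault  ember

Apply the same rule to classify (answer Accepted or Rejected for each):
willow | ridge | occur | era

The simplest hypothesis consistent with all the labels is: has a double letter.

Accepted, Rejected, Accepted, Rejected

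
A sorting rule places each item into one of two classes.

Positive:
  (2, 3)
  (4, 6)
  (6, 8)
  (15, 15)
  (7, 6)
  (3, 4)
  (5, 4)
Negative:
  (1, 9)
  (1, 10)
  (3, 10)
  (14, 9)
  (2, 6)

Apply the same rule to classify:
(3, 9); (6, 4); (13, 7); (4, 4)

Negative, Positive, Negative, Positive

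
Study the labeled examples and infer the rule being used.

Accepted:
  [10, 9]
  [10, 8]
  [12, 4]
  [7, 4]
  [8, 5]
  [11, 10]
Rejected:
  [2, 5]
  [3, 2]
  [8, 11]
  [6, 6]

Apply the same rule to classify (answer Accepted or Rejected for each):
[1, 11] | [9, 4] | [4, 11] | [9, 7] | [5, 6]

Rejected, Accepted, Rejected, Accepted, Rejected

A rule that fits every label: first > second AND sum ≥ 7 — true of each 'Accepted' example, false of each 'Rejected' one.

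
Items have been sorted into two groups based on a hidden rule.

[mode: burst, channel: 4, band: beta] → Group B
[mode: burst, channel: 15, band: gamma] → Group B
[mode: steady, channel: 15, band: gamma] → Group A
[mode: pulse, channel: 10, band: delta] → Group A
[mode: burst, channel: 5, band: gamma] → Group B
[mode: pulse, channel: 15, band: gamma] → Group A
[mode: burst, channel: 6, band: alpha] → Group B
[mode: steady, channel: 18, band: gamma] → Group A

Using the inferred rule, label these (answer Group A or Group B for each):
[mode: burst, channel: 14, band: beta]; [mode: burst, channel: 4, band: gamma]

A rule that fits every label: mode is not burst — true of each 'Group A' example, false of each 'Group B' one.
Group B: [mode: burst, channel: 14, band: beta], since mode is burst. Group B: [mode: burst, channel: 4, band: gamma], since mode is burst.

Group B, Group B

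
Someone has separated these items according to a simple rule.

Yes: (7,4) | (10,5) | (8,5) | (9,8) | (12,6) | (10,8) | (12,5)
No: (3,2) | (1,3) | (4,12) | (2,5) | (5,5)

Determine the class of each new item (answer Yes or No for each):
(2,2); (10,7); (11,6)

Every 'Yes' example satisfies: first ≥ 6. None of the 'No' examples do.

No, Yes, Yes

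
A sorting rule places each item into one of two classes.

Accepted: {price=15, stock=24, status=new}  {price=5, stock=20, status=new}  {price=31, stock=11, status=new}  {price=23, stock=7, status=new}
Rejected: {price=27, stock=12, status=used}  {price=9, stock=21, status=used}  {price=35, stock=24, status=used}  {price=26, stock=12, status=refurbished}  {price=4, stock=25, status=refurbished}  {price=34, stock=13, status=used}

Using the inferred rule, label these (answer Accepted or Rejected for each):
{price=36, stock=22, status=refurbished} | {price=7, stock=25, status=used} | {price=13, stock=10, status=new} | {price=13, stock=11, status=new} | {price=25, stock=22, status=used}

Rejected, Rejected, Accepted, Accepted, Rejected

A rule that fits every label: status is new — true of each 'Accepted' example, false of each 'Rejected' one.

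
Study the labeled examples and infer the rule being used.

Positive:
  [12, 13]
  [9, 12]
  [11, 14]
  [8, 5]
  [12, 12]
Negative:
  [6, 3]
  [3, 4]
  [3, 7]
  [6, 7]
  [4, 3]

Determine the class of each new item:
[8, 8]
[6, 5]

The distinguishing property — first ≥ 7 — holds for all the 'Positive' cases and none of the 'Negative' cases.
[8, 8] → first 8 → Positive.
[6, 5] → first 6 → Negative.

Positive, Negative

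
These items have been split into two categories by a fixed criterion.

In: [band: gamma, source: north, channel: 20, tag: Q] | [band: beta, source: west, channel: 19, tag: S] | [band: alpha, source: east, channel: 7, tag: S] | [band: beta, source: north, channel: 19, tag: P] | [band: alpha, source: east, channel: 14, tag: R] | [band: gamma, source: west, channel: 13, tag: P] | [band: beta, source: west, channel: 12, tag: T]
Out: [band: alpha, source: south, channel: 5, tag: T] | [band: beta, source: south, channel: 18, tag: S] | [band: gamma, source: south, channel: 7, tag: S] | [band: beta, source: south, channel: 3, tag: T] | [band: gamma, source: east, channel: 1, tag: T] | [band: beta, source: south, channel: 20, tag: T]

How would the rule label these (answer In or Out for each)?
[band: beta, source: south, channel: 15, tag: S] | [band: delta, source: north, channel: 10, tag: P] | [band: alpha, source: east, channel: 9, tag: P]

Every 'In' example satisfies: source is not south AND channel ≥ 3. None of the 'Out' examples do.

Out, In, In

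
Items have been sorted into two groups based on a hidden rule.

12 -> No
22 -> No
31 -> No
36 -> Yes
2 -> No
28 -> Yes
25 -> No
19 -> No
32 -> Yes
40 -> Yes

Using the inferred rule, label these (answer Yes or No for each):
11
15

A rule that fits every label: even AND at least 25 — true of each 'Yes' example, false of each 'No' one.
11: No (11 is odd, 11 < 25).
15: No (15 is odd, 15 < 25).

No, No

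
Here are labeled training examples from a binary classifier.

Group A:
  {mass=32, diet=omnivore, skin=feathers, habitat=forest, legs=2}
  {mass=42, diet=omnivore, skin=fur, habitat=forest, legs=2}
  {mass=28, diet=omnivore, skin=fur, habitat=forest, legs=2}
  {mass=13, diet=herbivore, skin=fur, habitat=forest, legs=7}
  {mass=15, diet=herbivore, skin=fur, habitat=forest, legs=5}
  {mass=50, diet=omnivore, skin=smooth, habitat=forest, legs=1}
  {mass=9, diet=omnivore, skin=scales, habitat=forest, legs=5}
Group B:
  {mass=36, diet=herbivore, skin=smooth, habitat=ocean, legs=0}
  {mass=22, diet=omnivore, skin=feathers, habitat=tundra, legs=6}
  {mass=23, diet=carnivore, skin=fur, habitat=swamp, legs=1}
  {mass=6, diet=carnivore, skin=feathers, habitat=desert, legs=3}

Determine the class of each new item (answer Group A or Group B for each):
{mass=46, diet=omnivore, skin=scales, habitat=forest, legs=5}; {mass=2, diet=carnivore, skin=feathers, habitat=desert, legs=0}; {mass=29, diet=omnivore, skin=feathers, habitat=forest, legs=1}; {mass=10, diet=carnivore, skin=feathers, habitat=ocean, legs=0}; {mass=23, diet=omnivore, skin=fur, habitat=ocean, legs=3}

The common property of the 'Group A' items is: habitat is forest. No 'Group B' item has it.

Group A, Group B, Group A, Group B, Group B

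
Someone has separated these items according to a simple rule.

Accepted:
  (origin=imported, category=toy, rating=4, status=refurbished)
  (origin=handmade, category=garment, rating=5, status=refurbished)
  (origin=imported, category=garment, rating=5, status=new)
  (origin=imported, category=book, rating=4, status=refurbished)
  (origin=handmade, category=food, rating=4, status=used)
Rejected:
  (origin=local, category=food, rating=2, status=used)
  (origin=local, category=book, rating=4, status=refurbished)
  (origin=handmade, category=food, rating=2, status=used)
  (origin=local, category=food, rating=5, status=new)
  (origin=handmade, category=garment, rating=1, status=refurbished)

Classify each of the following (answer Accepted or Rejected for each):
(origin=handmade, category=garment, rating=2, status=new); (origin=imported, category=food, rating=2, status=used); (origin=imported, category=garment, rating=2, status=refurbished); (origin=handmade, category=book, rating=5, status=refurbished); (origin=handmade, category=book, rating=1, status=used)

Every 'Accepted' example satisfies: origin is not local AND rating ≥ 4. None of the 'Rejected' examples do.

Rejected, Rejected, Rejected, Accepted, Rejected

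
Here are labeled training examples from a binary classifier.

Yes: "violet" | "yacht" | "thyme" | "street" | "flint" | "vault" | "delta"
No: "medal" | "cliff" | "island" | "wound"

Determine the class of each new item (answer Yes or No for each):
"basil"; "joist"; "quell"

No, Yes, No

Rule: contains 't'. This holds for each 'Yes' example and fails for each 'No' one.
"basil" — no 't', hence No.
"joist" — has 't', hence Yes.
"quell" — no 't', hence No.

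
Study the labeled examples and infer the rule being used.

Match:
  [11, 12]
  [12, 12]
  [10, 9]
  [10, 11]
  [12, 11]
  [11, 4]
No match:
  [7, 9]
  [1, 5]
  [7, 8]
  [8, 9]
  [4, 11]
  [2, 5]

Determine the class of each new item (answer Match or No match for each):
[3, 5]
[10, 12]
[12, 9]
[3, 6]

No match, Match, Match, No match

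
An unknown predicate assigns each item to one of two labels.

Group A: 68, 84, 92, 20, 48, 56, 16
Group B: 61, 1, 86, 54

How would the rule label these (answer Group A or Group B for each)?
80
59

The rule appears to be: multiple of 4.
Group A: 80, since 80 = 4·20.
Group B: 59, since 59 = 4·14 + 3.

Group A, Group B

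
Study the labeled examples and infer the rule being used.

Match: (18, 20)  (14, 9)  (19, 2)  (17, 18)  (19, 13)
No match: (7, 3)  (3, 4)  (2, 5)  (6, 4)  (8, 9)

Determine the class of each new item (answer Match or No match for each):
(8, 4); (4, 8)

No match, No match

The common property of the 'Match' items is: sum ≥ 21. No 'No match' item has it.
(8, 4): 8+4 = 12 — does not satisfy this, so No match.
(4, 8): 4+8 = 12 — does not satisfy this, so No match.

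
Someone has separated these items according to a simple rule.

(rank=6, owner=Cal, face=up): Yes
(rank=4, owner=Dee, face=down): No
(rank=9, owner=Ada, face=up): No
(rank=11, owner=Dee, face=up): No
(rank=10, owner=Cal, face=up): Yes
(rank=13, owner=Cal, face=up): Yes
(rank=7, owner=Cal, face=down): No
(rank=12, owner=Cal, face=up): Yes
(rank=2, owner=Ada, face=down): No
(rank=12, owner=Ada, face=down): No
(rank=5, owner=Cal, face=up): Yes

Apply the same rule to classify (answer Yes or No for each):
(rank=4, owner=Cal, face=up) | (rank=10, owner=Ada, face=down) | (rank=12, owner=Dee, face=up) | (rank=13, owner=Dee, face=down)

Rule: face is up AND owner is Cal. This holds for each 'Yes' example and fails for each 'No' one.
(rank=4, owner=Cal, face=up) — face is up, owner is Cal, hence Yes. (rank=10, owner=Ada, face=down) — face is down, owner is Ada, hence No. (rank=12, owner=Dee, face=up) — face is up, owner is Dee, hence No. (rank=13, owner=Dee, face=down) — face is down, owner is Dee, hence No.

Yes, No, No, No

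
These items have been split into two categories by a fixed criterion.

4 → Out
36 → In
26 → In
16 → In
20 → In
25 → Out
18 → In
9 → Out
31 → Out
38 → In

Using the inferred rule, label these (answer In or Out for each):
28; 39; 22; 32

Rule: even AND at least 9. This holds for each 'In' example and fails for each 'Out' one.
28: In (28 is even, 28 ≥ 9).
39: Out (39 is odd, 39 ≥ 9).
22: In (22 is even, 22 ≥ 9).
32: In (32 is even, 32 ≥ 9).

In, Out, In, In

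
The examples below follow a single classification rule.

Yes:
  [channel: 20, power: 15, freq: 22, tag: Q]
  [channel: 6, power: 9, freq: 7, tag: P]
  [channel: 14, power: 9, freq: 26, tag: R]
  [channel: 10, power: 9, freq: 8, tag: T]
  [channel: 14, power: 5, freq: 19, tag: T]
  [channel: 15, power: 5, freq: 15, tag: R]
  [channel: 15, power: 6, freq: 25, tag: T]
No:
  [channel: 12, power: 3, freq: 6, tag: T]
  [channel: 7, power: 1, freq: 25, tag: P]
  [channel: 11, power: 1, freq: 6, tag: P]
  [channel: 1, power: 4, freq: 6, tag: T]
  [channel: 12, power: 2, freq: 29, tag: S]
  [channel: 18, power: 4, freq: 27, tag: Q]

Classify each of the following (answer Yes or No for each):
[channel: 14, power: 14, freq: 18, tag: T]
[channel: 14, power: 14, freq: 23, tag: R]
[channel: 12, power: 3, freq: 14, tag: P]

Yes, Yes, No

The simplest hypothesis consistent with all the labels is: power ≥ 5.
[channel: 14, power: 14, freq: 18, tag: T]: Yes (power = 14). [channel: 14, power: 14, freq: 23, tag: R]: Yes (power = 14). [channel: 12, power: 3, freq: 14, tag: P]: No (power = 3).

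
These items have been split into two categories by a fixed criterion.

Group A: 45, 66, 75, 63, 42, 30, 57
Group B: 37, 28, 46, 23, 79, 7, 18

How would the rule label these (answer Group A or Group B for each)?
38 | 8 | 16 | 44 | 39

One predicate separates the groups cleanly: multiple of 3 AND at least 23.
38 — 38 = 3·12 + 2, 38 ≥ 23, hence Group B.
8 — 8 = 3·2 + 2, 8 < 23, hence Group B.
16 — 16 = 3·5 + 1, 16 < 23, hence Group B.
44 — 44 = 3·14 + 2, 44 ≥ 23, hence Group B.
39 — 39 = 3·13, 39 ≥ 23, hence Group A.

Group B, Group B, Group B, Group B, Group A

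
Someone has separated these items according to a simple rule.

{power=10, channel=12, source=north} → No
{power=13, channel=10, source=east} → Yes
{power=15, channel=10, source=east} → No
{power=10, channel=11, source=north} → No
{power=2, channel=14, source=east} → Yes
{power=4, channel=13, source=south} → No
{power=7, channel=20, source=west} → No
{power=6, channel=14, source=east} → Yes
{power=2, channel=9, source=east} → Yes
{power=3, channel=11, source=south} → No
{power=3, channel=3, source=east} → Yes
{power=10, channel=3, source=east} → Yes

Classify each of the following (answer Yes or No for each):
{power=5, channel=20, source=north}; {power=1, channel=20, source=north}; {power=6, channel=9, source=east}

All 'Yes' examples share one property — source is east AND power ≤ 13 — and every 'No' example lacks it.
{power=5, channel=20, source=north}: No (source is north, power = 5).
{power=1, channel=20, source=north}: No (source is north, power = 1).
{power=6, channel=9, source=east}: Yes (source is east, power = 6).

No, No, Yes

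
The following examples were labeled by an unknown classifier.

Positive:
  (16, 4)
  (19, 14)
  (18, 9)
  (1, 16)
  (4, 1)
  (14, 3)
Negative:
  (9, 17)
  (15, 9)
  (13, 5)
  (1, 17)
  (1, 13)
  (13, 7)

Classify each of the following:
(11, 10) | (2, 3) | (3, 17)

Positive, Positive, Negative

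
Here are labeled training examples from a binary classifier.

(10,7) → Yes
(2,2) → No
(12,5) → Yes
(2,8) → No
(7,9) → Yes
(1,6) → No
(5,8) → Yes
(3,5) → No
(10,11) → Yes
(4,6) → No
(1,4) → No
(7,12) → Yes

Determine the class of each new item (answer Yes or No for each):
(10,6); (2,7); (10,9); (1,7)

The pattern is that an item is 'Yes' exactly when: sum ≥ 13.
(10,6): Yes (10+6 = 16).
(2,7): No (2+7 = 9).
(10,9): Yes (10+9 = 19).
(1,7): No (1+7 = 8).

Yes, No, Yes, No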